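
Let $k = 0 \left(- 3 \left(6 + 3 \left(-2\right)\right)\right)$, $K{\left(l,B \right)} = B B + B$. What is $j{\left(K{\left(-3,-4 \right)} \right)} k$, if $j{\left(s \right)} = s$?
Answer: $0$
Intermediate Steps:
$K{\left(l,B \right)} = B + B^{2}$ ($K{\left(l,B \right)} = B^{2} + B = B + B^{2}$)
$k = 0$ ($k = 0 \left(- 3 \left(6 - 6\right)\right) = 0 \left(\left(-3\right) 0\right) = 0 \cdot 0 = 0$)
$j{\left(K{\left(-3,-4 \right)} \right)} k = - 4 \left(1 - 4\right) 0 = \left(-4\right) \left(-3\right) 0 = 12 \cdot 0 = 0$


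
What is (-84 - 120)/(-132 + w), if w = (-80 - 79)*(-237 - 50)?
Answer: -68/15167 ≈ -0.0044834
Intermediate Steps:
w = 45633 (w = -159*(-287) = 45633)
(-84 - 120)/(-132 + w) = (-84 - 120)/(-132 + 45633) = -204/45501 = -204*1/45501 = -68/15167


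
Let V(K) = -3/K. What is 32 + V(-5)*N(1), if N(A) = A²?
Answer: 163/5 ≈ 32.600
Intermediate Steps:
32 + V(-5)*N(1) = 32 - 3/(-5)*1² = 32 - 3*(-⅕)*1 = 32 + (⅗)*1 = 32 + ⅗ = 163/5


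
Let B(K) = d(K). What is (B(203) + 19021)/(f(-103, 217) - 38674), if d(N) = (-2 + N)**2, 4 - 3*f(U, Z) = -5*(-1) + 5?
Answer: -2701/1758 ≈ -1.5364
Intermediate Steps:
f(U, Z) = -2 (f(U, Z) = 4/3 - (-5*(-1) + 5)/3 = 4/3 - (5 + 5)/3 = 4/3 - 1/3*10 = 4/3 - 10/3 = -2)
B(K) = (-2 + K)**2
(B(203) + 19021)/(f(-103, 217) - 38674) = ((-2 + 203)**2 + 19021)/(-2 - 38674) = (201**2 + 19021)/(-38676) = (40401 + 19021)*(-1/38676) = 59422*(-1/38676) = -2701/1758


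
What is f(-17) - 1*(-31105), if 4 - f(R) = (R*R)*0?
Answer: 31109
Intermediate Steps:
f(R) = 4 (f(R) = 4 - R*R*0 = 4 - R²*0 = 4 - 1*0 = 4 + 0 = 4)
f(-17) - 1*(-31105) = 4 - 1*(-31105) = 4 + 31105 = 31109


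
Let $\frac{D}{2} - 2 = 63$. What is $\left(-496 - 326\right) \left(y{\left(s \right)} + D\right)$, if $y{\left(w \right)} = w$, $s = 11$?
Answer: $-115902$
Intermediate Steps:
$D = 130$ ($D = 4 + 2 \cdot 63 = 4 + 126 = 130$)
$\left(-496 - 326\right) \left(y{\left(s \right)} + D\right) = \left(-496 - 326\right) \left(11 + 130\right) = \left(-822\right) 141 = -115902$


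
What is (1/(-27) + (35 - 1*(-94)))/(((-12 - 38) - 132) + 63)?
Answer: -3482/3213 ≈ -1.0837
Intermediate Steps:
(1/(-27) + (35 - 1*(-94)))/(((-12 - 38) - 132) + 63) = (-1/27 + (35 + 94))/((-50 - 132) + 63) = (-1/27 + 129)/(-182 + 63) = (3482/27)/(-119) = (3482/27)*(-1/119) = -3482/3213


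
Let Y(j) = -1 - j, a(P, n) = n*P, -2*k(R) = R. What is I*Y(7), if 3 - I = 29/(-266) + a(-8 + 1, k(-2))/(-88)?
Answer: -35457/1463 ≈ -24.236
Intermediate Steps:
k(R) = -R/2
a(P, n) = P*n
I = 35457/11704 (I = 3 - (29/(-266) + ((-8 + 1)*(-½*(-2)))/(-88)) = 3 - (29*(-1/266) - 7*1*(-1/88)) = 3 - (-29/266 - 7*(-1/88)) = 3 - (-29/266 + 7/88) = 3 - 1*(-345/11704) = 3 + 345/11704 = 35457/11704 ≈ 3.0295)
I*Y(7) = 35457*(-1 - 1*7)/11704 = 35457*(-1 - 7)/11704 = (35457/11704)*(-8) = -35457/1463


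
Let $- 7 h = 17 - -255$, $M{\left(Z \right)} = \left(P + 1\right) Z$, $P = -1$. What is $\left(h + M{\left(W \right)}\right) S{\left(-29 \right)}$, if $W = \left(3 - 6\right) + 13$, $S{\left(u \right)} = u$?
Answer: $\frac{7888}{7} \approx 1126.9$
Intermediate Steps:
$W = 10$ ($W = -3 + 13 = 10$)
$M{\left(Z \right)} = 0$ ($M{\left(Z \right)} = \left(-1 + 1\right) Z = 0 Z = 0$)
$h = - \frac{272}{7}$ ($h = - \frac{17 - -255}{7} = - \frac{17 + 255}{7} = \left(- \frac{1}{7}\right) 272 = - \frac{272}{7} \approx -38.857$)
$\left(h + M{\left(W \right)}\right) S{\left(-29 \right)} = \left(- \frac{272}{7} + 0\right) \left(-29\right) = \left(- \frac{272}{7}\right) \left(-29\right) = \frac{7888}{7}$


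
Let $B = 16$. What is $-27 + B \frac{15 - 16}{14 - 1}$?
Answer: $- \frac{367}{13} \approx -28.231$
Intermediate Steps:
$-27 + B \frac{15 - 16}{14 - 1} = -27 + 16 \frac{15 - 16}{14 - 1} = -27 + 16 \left(- \frac{1}{13}\right) = -27 - \frac{16}{13} = - \frac{367}{13}$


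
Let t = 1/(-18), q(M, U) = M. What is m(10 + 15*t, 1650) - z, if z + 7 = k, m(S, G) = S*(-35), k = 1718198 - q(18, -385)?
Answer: -10310963/6 ≈ -1.7185e+6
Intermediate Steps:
t = -1/18 ≈ -0.055556
k = 1718180 (k = 1718198 - 1*18 = 1718198 - 18 = 1718180)
m(S, G) = -35*S
z = 1718173 (z = -7 + 1718180 = 1718173)
m(10 + 15*t, 1650) - z = -35*(10 + 15*(-1/18)) - 1*1718173 = -35*(10 - ⅚) - 1718173 = -35*55/6 - 1718173 = -1925/6 - 1718173 = -10310963/6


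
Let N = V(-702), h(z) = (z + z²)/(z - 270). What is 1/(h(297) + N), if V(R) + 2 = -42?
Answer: 1/3234 ≈ 0.00030921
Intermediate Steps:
V(R) = -44 (V(R) = -2 - 42 = -44)
h(z) = (z + z²)/(-270 + z)
N = -44
1/(h(297) + N) = 1/(297*(1 + 297)/(-270 + 297) - 44) = 1/(297*298/27 - 44) = 1/(297*(1/27)*298 - 44) = 1/(3278 - 44) = 1/3234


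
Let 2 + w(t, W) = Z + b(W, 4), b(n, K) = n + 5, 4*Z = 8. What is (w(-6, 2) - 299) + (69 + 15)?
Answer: -208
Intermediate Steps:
Z = 2 (Z = (¼)*8 = 2)
b(n, K) = 5 + n
w(t, W) = 5 + W (w(t, W) = -2 + (2 + (5 + W)) = -2 + (7 + W) = 5 + W)
(w(-6, 2) - 299) + (69 + 15) = ((5 + 2) - 299) + (69 + 15) = (7 - 299) + 84 = -292 + 84 = -208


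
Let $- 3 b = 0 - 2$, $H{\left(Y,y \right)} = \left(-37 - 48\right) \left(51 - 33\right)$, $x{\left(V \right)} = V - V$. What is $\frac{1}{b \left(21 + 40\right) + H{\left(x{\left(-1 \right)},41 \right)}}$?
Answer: $- \frac{3}{4468} \approx -0.00067144$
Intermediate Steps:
$x{\left(V \right)} = 0$
$H{\left(Y,y \right)} = -1530$ ($H{\left(Y,y \right)} = \left(-85\right) 18 = -1530$)
$b = \frac{2}{3}$ ($b = - \frac{0 - 2}{3} = \left(- \frac{1}{3}\right) \left(-2\right) = \frac{2}{3} \approx 0.66667$)
$\frac{1}{b \left(21 + 40\right) + H{\left(x{\left(-1 \right)},41 \right)}} = \frac{1}{\frac{2 \left(21 + 40\right)}{3} - 1530} = \frac{1}{\frac{2}{3} \cdot 61 - 1530} = \frac{1}{\frac{122}{3} - 1530} = \frac{1}{- \frac{4468}{3}} = - \frac{3}{4468}$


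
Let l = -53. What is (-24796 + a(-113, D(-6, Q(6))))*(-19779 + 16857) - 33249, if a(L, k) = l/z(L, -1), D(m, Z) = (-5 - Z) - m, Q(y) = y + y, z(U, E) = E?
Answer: 72265797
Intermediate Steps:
Q(y) = 2*y
D(m, Z) = -5 - Z - m
a(L, k) = 53 (a(L, k) = -53/(-1) = -53*(-1) = 53)
(-24796 + a(-113, D(-6, Q(6))))*(-19779 + 16857) - 33249 = (-24796 + 53)*(-19779 + 16857) - 33249 = -24743*(-2922) - 33249 = 72299046 - 33249 = 72265797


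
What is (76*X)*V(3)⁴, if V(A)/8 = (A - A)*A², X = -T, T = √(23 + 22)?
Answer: 0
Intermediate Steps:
T = 3*√5 (T = √45 = 3*√5 ≈ 6.7082)
X = -3*√5 ≈ -6.7082
V(A) = 0 (V(A) = 8*((A - A)*A²) = 8*(0*A²) = 8*0 = 0)
(76*X)*V(3)⁴ = (76*(-3*√5))*0⁴ = -228*√5*0 = 0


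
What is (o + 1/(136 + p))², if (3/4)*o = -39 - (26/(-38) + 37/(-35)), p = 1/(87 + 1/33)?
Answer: 6659266812446914576/2699127197265625 ≈ 2467.2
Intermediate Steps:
p = 33/2872 (p = 1/(87 + 1/33) = 1/(2872/33) = 33/2872 ≈ 0.011490)
o = -33036/665 (o = 4*(-39 - (26/(-38) + 37/(-35)))/3 = 4*(-39 - (26*(-1/38) + 37*(-1/35)))/3 = 4*(-39 - (-13/19 - 37/35))/3 = 4*(-39 - 1*(-1158/665))/3 = 4*(-39 + 1158/665)/3 = (4/3)*(-24777/665) = -33036/665 ≈ -49.678)
(o + 1/(136 + p))² = (-33036/665 + 1/(136 + 33/2872))² = (-33036/665 + 1/(390625/2872))² = (-33036/665 + 2872/390625)² = (-2580555524/51953125)² = 6659266812446914576/2699127197265625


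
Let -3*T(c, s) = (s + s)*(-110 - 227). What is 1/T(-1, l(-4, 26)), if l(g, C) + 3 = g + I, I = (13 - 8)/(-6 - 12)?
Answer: -27/44147 ≈ -0.00061159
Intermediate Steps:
I = -5/18 (I = 5/(-18) = 5*(-1/18) = -5/18 ≈ -0.27778)
l(g, C) = -59/18 + g (l(g, C) = -3 + (g - 5/18) = -3 + (-5/18 + g) = -59/18 + g)
T(c, s) = 674*s/3 (T(c, s) = -(s + s)*(-110 - 227)/3 = -2*s*(-337)/3 = -(-674)*s/3 = 674*s/3)
1/T(-1, l(-4, 26)) = 1/(674*(-59/18 - 4)/3) = 1/((674/3)*(-131/18)) = 1/(-44147/27) = -27/44147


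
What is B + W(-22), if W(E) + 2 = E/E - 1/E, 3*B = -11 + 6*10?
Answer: 1015/66 ≈ 15.379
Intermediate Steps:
B = 49/3 (B = (-11 + 6*10)/3 = (-11 + 60)/3 = (1/3)*49 = 49/3 ≈ 16.333)
W(E) = -1 - 1/E (W(E) = -2 + (E/E - 1/E) = -2 + (1 - 1/E) = -1 - 1/E)
B + W(-22) = 49/3 + (-1 - 1*(-22))/(-22) = 49/3 - (-1 + 22)/22 = 49/3 - 1/22*21 = 49/3 - 21/22 = 1015/66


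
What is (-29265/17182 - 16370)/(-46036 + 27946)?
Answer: 56259721/62164476 ≈ 0.90501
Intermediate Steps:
(-29265/17182 - 16370)/(-46036 + 27946) = (-29265*1/17182 - 16370)/(-18090) = (-29265/17182 - 16370)*(-1/18090) = -281298605/17182*(-1/18090) = 56259721/62164476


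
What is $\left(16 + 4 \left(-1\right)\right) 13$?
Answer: $156$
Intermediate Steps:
$\left(16 + 4 \left(-1\right)\right) 13 = \left(16 - 4\right) 13 = 12 \cdot 13 = 156$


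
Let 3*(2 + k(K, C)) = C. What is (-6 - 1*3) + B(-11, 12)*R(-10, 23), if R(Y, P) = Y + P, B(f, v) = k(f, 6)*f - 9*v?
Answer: -1413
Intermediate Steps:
k(K, C) = -2 + C/3
B(f, v) = -9*v (B(f, v) = (-2 + (⅓)*6)*f - 9*v = (-2 + 2)*f - 9*v = 0*f - 9*v = 0 - 9*v = -9*v)
R(Y, P) = P + Y
(-6 - 1*3) + B(-11, 12)*R(-10, 23) = (-6 - 1*3) + (-9*12)*(23 - 10) = (-6 - 3) - 108*13 = -9 - 1404 = -1413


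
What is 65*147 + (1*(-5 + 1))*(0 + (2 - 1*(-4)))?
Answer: 9531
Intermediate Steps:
65*147 + (1*(-5 + 1))*(0 + (2 - 1*(-4))) = 9555 + (1*(-4))*(0 + (2 + 4)) = 9555 - 4*(0 + 6) = 9555 - 4*6 = 9555 - 24 = 9531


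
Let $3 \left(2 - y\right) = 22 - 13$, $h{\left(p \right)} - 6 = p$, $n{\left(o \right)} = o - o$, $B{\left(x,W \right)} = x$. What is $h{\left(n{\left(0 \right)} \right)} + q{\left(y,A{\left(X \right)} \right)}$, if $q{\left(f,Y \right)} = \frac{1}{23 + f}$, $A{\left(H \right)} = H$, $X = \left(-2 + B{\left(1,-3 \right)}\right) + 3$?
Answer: $\frac{133}{22} \approx 6.0455$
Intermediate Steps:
$n{\left(o \right)} = 0$
$X = 2$ ($X = \left(-2 + 1\right) + 3 = -1 + 3 = 2$)
$h{\left(p \right)} = 6 + p$
$y = -1$ ($y = 2 - \frac{22 - 13}{3} = 2 - 3 = -1$)
$h{\left(n{\left(0 \right)} \right)} + q{\left(y,A{\left(X \right)} \right)} = \left(6 + 0\right) + \frac{1}{23 - 1} = 6 + \frac{1}{22} = \frac{133}{22}$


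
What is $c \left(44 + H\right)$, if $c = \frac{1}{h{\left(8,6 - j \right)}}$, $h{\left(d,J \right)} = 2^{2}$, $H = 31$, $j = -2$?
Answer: $\frac{75}{4} \approx 18.75$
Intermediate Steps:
$h{\left(d,J \right)} = 4$
$c = \frac{1}{4} \approx 0.25$
$c \left(44 + H\right) = \frac{44 + 31}{4} = \frac{1}{4} \cdot 75 = \frac{75}{4}$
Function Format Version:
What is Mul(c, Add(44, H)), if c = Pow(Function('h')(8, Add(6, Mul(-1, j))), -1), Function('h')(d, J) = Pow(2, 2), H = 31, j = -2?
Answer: Rational(75, 4) ≈ 18.750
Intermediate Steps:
Function('h')(d, J) = 4
c = Rational(1, 4) (c = Pow(4, -1) = Rational(1, 4) ≈ 0.25000)
Mul(c, Add(44, H)) = Mul(Rational(1, 4), Add(44, 31)) = Mul(Rational(1, 4), 75) = Rational(75, 4)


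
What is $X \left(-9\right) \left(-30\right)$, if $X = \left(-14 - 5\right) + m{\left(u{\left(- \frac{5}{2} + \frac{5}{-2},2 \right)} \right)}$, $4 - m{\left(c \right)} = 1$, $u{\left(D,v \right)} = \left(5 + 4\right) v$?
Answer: $-4320$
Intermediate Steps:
$u{\left(D,v \right)} = 9 v$
$m{\left(c \right)} = 3$ ($m{\left(c \right)} = 4 - 1 = 3$)
$X = -16$ ($X = \left(-14 - 5\right) + 3 = -19 + 3 = -16$)
$X \left(-9\right) \left(-30\right) = \left(-16\right) \left(-9\right) \left(-30\right) = 144 \left(-30\right) = -4320$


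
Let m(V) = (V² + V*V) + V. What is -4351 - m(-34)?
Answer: -6629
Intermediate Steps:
m(V) = V + 2*V² (m(V) = (V² + V²) + V = 2*V² + V = V + 2*V²)
-4351 - m(-34) = -4351 - (-34)*(1 + 2*(-34)) = -4351 - (-34)*(1 - 68) = -4351 - (-34)*(-67) = -4351 - 1*2278 = -4351 - 2278 = -6629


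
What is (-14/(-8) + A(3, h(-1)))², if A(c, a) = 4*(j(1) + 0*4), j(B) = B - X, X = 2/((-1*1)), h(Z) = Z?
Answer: 3025/16 ≈ 189.06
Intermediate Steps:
X = -2 (X = 2/(-1) = 2*(-1) = -2)
j(B) = 2 + B (j(B) = B - 1*(-2) = B + 2 = 2 + B)
A(c, a) = 12 (A(c, a) = 4*((2 + 1) + 0*4) = 4*(3 + 0) = 4*3 = 12)
(-14/(-8) + A(3, h(-1)))² = (-14/(-8) + 12)² = (-14*(-⅛) + 12)² = (7/4 + 12)² = (55/4)² = 3025/16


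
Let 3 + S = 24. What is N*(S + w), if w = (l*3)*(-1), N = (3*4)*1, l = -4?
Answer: 396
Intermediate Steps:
S = 21 (S = -3 + 24 = 21)
N = 12 (N = 12*1 = 12)
w = 12 (w = -4*3*(-1) = -12*(-1) = 12)
N*(S + w) = 12*(21 + 12) = 12*33 = 396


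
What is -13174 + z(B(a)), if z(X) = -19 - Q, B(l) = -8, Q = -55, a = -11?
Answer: -13138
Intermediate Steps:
z(X) = 36 (z(X) = -19 - 1*(-55) = -19 + 55 = 36)
-13174 + z(B(a)) = -13174 + 36 = -13138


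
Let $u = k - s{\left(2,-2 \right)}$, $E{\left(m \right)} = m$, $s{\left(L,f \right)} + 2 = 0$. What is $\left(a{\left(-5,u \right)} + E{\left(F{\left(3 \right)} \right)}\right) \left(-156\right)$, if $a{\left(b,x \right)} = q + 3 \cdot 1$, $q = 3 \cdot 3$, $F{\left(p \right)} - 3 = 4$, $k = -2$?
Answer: $-2964$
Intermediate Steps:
$s{\left(L,f \right)} = -2$ ($s{\left(L,f \right)} = -2 + 0 = -2$)
$F{\left(p \right)} = 7$ ($F{\left(p \right)} = 3 + 4 = 7$)
$q = 9$
$u = 0$ ($u = -2 - -2 = -2 + 2 = 0$)
$a{\left(b,x \right)} = 12$ ($a{\left(b,x \right)} = 9 + 3 \cdot 1 = 9 + 3 = 12$)
$\left(a{\left(-5,u \right)} + E{\left(F{\left(3 \right)} \right)}\right) \left(-156\right) = \left(12 + 7\right) \left(-156\right) = 19 \left(-156\right) = -2964$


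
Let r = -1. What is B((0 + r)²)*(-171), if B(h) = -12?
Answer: 2052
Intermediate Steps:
B((0 + r)²)*(-171) = -12*(-171) = 2052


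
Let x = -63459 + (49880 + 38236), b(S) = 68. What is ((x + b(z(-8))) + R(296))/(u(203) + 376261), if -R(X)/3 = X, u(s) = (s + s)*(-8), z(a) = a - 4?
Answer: 23837/373013 ≈ 0.063904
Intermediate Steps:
z(a) = -4 + a
u(s) = -16*s (u(s) = (2*s)*(-8) = -16*s)
x = 24657 (x = -63459 + 88116 = 24657)
R(X) = -3*X
((x + b(z(-8))) + R(296))/(u(203) + 376261) = ((24657 + 68) - 3*296)/(-16*203 + 376261) = (24725 - 888)/(-3248 + 376261) = 23837/373013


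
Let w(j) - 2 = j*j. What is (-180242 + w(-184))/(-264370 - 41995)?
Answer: 146384/306365 ≈ 0.47781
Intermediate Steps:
w(j) = 2 + j**2 (w(j) = 2 + j*j = 2 + j**2)
(-180242 + w(-184))/(-264370 - 41995) = (-180242 + (2 + (-184)**2))/(-264370 - 41995) = (-180242 + (2 + 33856))/(-306365) = (-180242 + 33858)*(-1/306365) = -146384*(-1/306365) = 146384/306365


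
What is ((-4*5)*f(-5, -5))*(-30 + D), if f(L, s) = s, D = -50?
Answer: -8000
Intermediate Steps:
((-4*5)*f(-5, -5))*(-30 + D) = (-4*5*(-5))*(-30 - 50) = -20*(-5)*(-80) = 100*(-80) = -8000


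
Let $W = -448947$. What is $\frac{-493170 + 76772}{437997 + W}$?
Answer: $\frac{208199}{5475} \approx 38.027$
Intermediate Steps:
$\frac{-493170 + 76772}{437997 + W} = \frac{-493170 + 76772}{437997 - 448947} = - \frac{416398}{-10950} = \left(-416398\right) \left(- \frac{1}{10950}\right) = \frac{208199}{5475}$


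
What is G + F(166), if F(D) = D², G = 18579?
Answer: 46135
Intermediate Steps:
G + F(166) = 18579 + 166² = 18579 + 27556 = 46135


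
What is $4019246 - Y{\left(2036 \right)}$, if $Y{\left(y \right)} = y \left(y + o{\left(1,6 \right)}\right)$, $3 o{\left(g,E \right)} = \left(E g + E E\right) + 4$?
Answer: $- \frac{471806}{3} \approx -1.5727 \cdot 10^{5}$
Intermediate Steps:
$o{\left(g,E \right)} = \frac{4}{3} + \frac{E^{2}}{3} + \frac{E g}{3}$ ($o{\left(g,E \right)} = \frac{\left(E g + E E\right) + 4}{3} = \frac{\left(E g + E^{2}\right) + 4}{3} = \frac{\left(E^{2} + E g\right) + 4}{3} = \frac{4 + E^{2} + E g}{3} = \frac{4}{3} + \frac{E^{2}}{3} + \frac{E g}{3}$)
$Y{\left(y \right)} = y \left(\frac{46}{3} + y\right)$ ($Y{\left(y \right)} = y \left(y + \left(\frac{4}{3} + \frac{6^{2}}{3} + \frac{1}{3} \cdot 6 \cdot 1\right)\right) = y \left(y + \left(\frac{4}{3} + \frac{1}{3} \cdot 36 + 2\right)\right) = y \left(y + \left(\frac{4}{3} + 12 + 2\right)\right) = y \left(y + \frac{46}{3}\right) = y \left(\frac{46}{3} + y\right)$)
$4019246 - Y{\left(2036 \right)} = 4019246 - \frac{1}{3} \cdot 2036 \left(46 + 3 \cdot 2036\right) = 4019246 - \frac{1}{3} \cdot 2036 \left(46 + 6108\right) = 4019246 - \frac{1}{3} \cdot 2036 \cdot 6154 = 4019246 - \frac{12529544}{3} = - \frac{471806}{3}$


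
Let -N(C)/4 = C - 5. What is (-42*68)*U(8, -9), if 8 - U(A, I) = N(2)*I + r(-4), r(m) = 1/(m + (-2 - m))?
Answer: -332724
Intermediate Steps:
N(C) = 20 - 4*C (N(C) = -4*(C - 5) = -4*(-5 + C) = 20 - 4*C)
r(m) = -1/2 (r(m) = 1/(-2) = -1/2)
U(A, I) = 17/2 - 12*I (U(A, I) = 8 - ((20 - 4*2)*I - 1/2) = 8 - ((20 - 8)*I - 1/2) = 8 - (12*I - 1/2) = 8 - (-1/2 + 12*I) = 8 + (1/2 - 12*I) = 17/2 - 12*I)
(-42*68)*U(8, -9) = (-42*68)*(17/2 - 12*(-9)) = -2856*(17/2 + 108) = -2856*233/2 = -332724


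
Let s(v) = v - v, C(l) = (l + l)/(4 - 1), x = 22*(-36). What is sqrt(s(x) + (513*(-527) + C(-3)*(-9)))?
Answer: 21*I*sqrt(613) ≈ 519.94*I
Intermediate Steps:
x = -792
C(l) = 2*l/3 (C(l) = (2*l)/3 = (2*l)*(1/3) = 2*l/3)
s(v) = 0
sqrt(s(x) + (513*(-527) + C(-3)*(-9))) = sqrt(0 + (513*(-527) + ((2/3)*(-3))*(-9))) = sqrt(0 + (-270351 - 2*(-9))) = sqrt(0 + (-270351 + 18)) = sqrt(0 - 270333) = sqrt(-270333) = 21*I*sqrt(613)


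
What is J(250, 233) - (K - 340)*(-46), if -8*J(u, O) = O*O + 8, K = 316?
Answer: -63129/8 ≈ -7891.1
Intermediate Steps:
J(u, O) = -1 - O²/8 (J(u, O) = -(O*O + 8)/8 = -(O² + 8)/8 = -(8 + O²)/8 = -1 - O²/8)
J(250, 233) - (K - 340)*(-46) = (-1 - ⅛*233²) - (316 - 340)*(-46) = (-1 - ⅛*54289) - (-24)*(-46) = (-1 - 54289/8) - 1*1104 = -54297/8 - 1104 = -63129/8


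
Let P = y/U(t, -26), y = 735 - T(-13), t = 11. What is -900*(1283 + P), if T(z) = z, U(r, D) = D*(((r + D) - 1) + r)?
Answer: -15078420/13 ≈ -1.1599e+6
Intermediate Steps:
U(r, D) = D*(-1 + D + 2*r) (U(r, D) = D*(((D + r) - 1) + r) = D*((-1 + D + r) + r) = D*(-1 + D + 2*r))
y = 748 (y = 735 - 1*(-13) = 735 + 13 = 748)
P = 374/65 (P = 748/((-26*(-1 - 26 + 2*11))) = 748/((-26*(-1 - 26 + 22))) = 748/((-26*(-5))) = 748/130 = 748*(1/130) = 374/65 ≈ 5.7538)
-900*(1283 + P) = -900*(1283 + 374/65) = -900*83769/65 = -15078420/13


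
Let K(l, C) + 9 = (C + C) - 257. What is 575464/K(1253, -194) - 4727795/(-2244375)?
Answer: -42948834569/48927375 ≈ -877.81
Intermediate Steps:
K(l, C) = -266 + 2*C (K(l, C) = -9 + ((C + C) - 257) = -9 + (2*C - 257) = -9 + (-257 + 2*C) = -266 + 2*C)
575464/K(1253, -194) - 4727795/(-2244375) = 575464/(-266 + 2*(-194)) - 4727795/(-2244375) = 575464/(-266 - 388) - 4727795*(-1/2244375) = 575464/(-654) + 945559/448875 = 575464*(-1/654) + 945559/448875 = -287732/327 + 945559/448875 = -42948834569/48927375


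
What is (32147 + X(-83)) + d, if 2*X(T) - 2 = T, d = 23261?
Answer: 110735/2 ≈ 55368.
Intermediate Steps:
X(T) = 1 + T/2
(32147 + X(-83)) + d = (32147 + (1 + (½)*(-83))) + 23261 = (32147 + (1 - 83/2)) + 23261 = (32147 - 81/2) + 23261 = 64213/2 + 23261 = 110735/2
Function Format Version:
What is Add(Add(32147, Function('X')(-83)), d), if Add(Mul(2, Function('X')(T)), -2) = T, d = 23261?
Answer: Rational(110735, 2) ≈ 55368.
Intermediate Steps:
Function('X')(T) = Add(1, Mul(Rational(1, 2), T))
Add(Add(32147, Function('X')(-83)), d) = Add(Add(32147, Add(1, Mul(Rational(1, 2), -83))), 23261) = Add(Add(32147, Add(1, Rational(-83, 2))), 23261) = Add(Add(32147, Rational(-81, 2)), 23261) = Add(Rational(64213, 2), 23261) = Rational(110735, 2)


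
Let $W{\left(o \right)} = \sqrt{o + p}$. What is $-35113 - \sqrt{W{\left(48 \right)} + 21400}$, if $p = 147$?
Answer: $-35113 - \sqrt{21400 + \sqrt{195}} \approx -35259.0$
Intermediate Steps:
$W{\left(o \right)} = \sqrt{147 + o}$ ($W{\left(o \right)} = \sqrt{o + 147} = \sqrt{147 + o}$)
$-35113 - \sqrt{W{\left(48 \right)} + 21400} = -35113 - \sqrt{\sqrt{147 + 48} + 21400} = -35113 - \sqrt{\sqrt{195} + 21400} = -35113 - \sqrt{21400 + \sqrt{195}}$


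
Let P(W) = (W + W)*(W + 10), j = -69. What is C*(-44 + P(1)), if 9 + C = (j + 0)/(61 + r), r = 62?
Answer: 8624/41 ≈ 210.34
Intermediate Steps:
P(W) = 2*W*(10 + W) (P(W) = (2*W)*(10 + W) = 2*W*(10 + W))
C = -392/41 (C = -9 + (-69 + 0)/(61 + 62) = -9 - 69/123 = -9 - 69*1/123 = -9 - 23/41 = -392/41 ≈ -9.5610)
C*(-44 + P(1)) = -392*(-44 + 2*1*(10 + 1))/41 = -392*(-44 + 2*1*11)/41 = -392*(-44 + 22)/41 = -392/41*(-22) = 8624/41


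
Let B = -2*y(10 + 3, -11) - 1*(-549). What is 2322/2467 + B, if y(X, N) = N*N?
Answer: 759691/2467 ≈ 307.94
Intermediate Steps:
y(X, N) = N**2
B = 307 (B = -2*(-11)**2 - 1*(-549) = -2*121 + 549 = -242 + 549 = 307)
2322/2467 + B = 2322/2467 + 307 = 759691/2467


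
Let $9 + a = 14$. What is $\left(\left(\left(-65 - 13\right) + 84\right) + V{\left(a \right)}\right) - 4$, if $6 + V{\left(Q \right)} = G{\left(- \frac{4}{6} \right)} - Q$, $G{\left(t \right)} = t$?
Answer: $- \frac{29}{3} \approx -9.6667$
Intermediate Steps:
$a = 5$ ($a = -9 + 14 = 5$)
$V{\left(Q \right)} = - \frac{20}{3} - Q$ ($V{\left(Q \right)} = -6 - \left(\frac{2}{3} + Q\right) = - \frac{20}{3} - Q$)
$\left(\left(\left(-65 - 13\right) + 84\right) + V{\left(a \right)}\right) - 4 = \left(\left(\left(-65 - 13\right) + 84\right) - \frac{35}{3}\right) - 4 = \left(\left(-78 + 84\right) - \frac{35}{3}\right) - 4 = \left(6 - \frac{35}{3}\right) - 4 = - \frac{17}{3} - 4 = - \frac{29}{3}$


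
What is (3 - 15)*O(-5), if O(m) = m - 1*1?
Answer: 72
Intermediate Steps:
O(m) = -1 + m (O(m) = m - 1 = -1 + m)
(3 - 15)*O(-5) = (3 - 15)*(-1 - 5) = -12*(-6) = 72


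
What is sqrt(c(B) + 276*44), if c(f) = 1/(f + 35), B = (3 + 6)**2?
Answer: sqrt(40852445)/58 ≈ 110.20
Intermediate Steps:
B = 81 (B = 9**2 = 81)
c(f) = 1/(35 + f)
sqrt(c(B) + 276*44) = sqrt(1/(35 + 81) + 276*44) = sqrt(1/116 + 12144) = sqrt(1408705/116) = sqrt(40852445)/58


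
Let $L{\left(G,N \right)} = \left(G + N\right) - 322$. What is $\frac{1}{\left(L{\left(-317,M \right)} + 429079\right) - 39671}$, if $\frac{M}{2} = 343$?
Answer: $\frac{1}{389455} \approx 2.5677 \cdot 10^{-6}$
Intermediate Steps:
$M = 686$ ($M = 2 \cdot 343 = 686$)
$L{\left(G,N \right)} = -322 + G + N$
$\frac{1}{\left(L{\left(-317,M \right)} + 429079\right) - 39671} = \frac{1}{\left(\left(-322 - 317 + 686\right) + 429079\right) - 39671} = \frac{1}{\left(47 + 429079\right) - 39671} = \frac{1}{429126 - 39671} = \frac{1}{389455}$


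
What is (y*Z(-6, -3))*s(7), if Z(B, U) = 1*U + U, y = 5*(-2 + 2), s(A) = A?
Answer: 0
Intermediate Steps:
y = 0 (y = 5*0 = 0)
Z(B, U) = 2*U (Z(B, U) = U + U = 2*U)
(y*Z(-6, -3))*s(7) = (0*(2*(-3)))*7 = (0*(-6))*7 = 0*7 = 0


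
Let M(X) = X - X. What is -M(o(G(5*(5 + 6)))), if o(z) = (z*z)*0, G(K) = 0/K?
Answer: 0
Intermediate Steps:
G(K) = 0
o(z) = 0 (o(z) = z**2*0 = 0)
M(X) = 0
-M(o(G(5*(5 + 6)))) = -1*0 = 0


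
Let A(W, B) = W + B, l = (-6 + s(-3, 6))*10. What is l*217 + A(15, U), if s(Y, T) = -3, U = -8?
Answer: -19523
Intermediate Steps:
l = -90 (l = (-6 - 3)*10 = -9*10 = -90)
A(W, B) = B + W
l*217 + A(15, U) = -90*217 + (-8 + 15) = -19530 + 7 = -19523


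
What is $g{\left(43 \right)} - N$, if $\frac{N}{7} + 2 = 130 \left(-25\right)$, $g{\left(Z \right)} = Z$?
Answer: $22807$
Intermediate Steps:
$N = -22764$ ($N = -14 + 7 \cdot 130 \left(-25\right) = -14 + 7 \left(-3250\right) = -14 - 22750 = -22764$)
$g{\left(43 \right)} - N = 43 - -22764 = 43 + 22764 = 22807$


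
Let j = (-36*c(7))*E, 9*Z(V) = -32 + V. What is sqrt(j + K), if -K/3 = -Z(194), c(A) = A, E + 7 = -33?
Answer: 3*sqrt(1126) ≈ 100.67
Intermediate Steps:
E = -40 (E = -7 - 33 = -40)
Z(V) = -32/9 + V/9 (Z(V) = (-32 + V)/9 = -32/9 + V/9)
j = 10080 (j = -36*7*(-40) = -252*(-40) = 10080)
K = 54 (K = -(-3)*(-32/9 + (1/9)*194) = -(-3)*(-32/9 + 194/9) = -(-3)*18 = -3*(-18) = 54)
sqrt(j + K) = sqrt(10080 + 54) = sqrt(10134) = 3*sqrt(1126)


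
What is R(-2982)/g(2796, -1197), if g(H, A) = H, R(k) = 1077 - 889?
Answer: 47/699 ≈ 0.067239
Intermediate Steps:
R(k) = 188
R(-2982)/g(2796, -1197) = 188/2796 = 188*(1/2796) = 47/699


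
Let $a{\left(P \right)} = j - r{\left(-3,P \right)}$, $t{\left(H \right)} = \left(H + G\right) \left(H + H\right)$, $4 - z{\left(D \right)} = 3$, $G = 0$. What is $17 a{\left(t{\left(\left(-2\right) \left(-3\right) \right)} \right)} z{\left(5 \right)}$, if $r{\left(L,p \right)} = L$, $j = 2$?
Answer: $85$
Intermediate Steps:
$z{\left(D \right)} = 1$ ($z{\left(D \right)} = 4 - 3 = 1$)
$t{\left(H \right)} = 2 H^{2}$ ($t{\left(H \right)} = \left(H + 0\right) \left(H + H\right) = H 2 H = 2 H^{2}$)
$a{\left(P \right)} = 5$ ($a{\left(P \right)} = 2 - -3 = 2 + 3 = 5$)
$17 a{\left(t{\left(\left(-2\right) \left(-3\right) \right)} \right)} z{\left(5 \right)} = 17 \cdot 5 \cdot 1 = 85 \cdot 1 = 85$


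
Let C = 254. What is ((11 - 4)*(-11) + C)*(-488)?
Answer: -86376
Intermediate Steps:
((11 - 4)*(-11) + C)*(-488) = ((11 - 4)*(-11) + 254)*(-488) = (7*(-11) + 254)*(-488) = (-77 + 254)*(-488) = 177*(-488) = -86376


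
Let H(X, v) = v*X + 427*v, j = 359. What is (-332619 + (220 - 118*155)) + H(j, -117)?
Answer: -442651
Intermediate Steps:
H(X, v) = 427*v + X*v (H(X, v) = X*v + 427*v = 427*v + X*v)
(-332619 + (220 - 118*155)) + H(j, -117) = (-332619 + (220 - 118*155)) - 117*(427 + 359) = (-332619 + (220 - 18290)) - 117*786 = (-332619 - 18070) - 91962 = -350689 - 91962 = -442651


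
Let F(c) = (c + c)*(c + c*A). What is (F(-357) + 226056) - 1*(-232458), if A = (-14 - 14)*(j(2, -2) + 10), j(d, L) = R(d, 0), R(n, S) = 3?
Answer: -92069460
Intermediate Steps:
j(d, L) = 3
A = -364 (A = (-14 - 14)*(3 + 10) = -28*13 = -364)
F(c) = -726*c**2 (F(c) = (c + c)*(c + c*(-364)) = (2*c)*(c - 364*c) = (2*c)*(-363*c) = -726*c**2)
(F(-357) + 226056) - 1*(-232458) = (-726*(-357)**2 + 226056) - 1*(-232458) = (-726*127449 + 226056) + 232458 = (-92527974 + 226056) + 232458 = -92301918 + 232458 = -92069460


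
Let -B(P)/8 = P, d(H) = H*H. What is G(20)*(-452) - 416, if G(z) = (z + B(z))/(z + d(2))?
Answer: 6662/3 ≈ 2220.7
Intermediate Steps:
d(H) = H**2
B(P) = -8*P
G(z) = -7*z/(4 + z) (G(z) = (z - 8*z)/(z + 2**2) = (-7*z)/(z + 4) = (-7*z)/(4 + z) = -7*z/(4 + z))
G(20)*(-452) - 416 = -7*20/(4 + 20)*(-452) - 416 = -7*20/24*(-452) - 416 = -7*20*1/24*(-452) - 416 = -35/6*(-452) - 416 = 7910/3 - 416 = 6662/3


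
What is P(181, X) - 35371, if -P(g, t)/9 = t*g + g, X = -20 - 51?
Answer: 78659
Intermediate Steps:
X = -71
P(g, t) = -9*g - 9*g*t (P(g, t) = -9*(t*g + g) = -9*(g*t + g) = -9*(g + g*t) = -9*g - 9*g*t)
P(181, X) - 35371 = -9*181*(1 - 71) - 35371 = -9*181*(-70) - 35371 = 114030 - 35371 = 78659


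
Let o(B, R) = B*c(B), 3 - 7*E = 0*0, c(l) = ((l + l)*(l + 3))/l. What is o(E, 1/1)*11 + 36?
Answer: 3348/49 ≈ 68.327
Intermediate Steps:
c(l) = 6 + 2*l (c(l) = ((2*l)*(3 + l))/l = (2*l*(3 + l))/l = 6 + 2*l)
E = 3/7 (E = 3/7 - 0*0 = 3/7 - ⅐*0 = 3/7 + 0 = 3/7 ≈ 0.42857)
o(B, R) = B*(6 + 2*B)
o(E, 1/1)*11 + 36 = (2*(3/7)*(3 + 3/7))*11 + 36 = (2*(3/7)*(24/7))*11 + 36 = (144/49)*11 + 36 = 1584/49 + 36 = 3348/49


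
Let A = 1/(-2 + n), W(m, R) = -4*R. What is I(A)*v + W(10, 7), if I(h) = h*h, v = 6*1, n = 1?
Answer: -22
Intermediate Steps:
v = 6
A = -1 (A = 1/(-2 + 1) = 1/(-1) = -1)
I(h) = h²
I(A)*v + W(10, 7) = (-1)²*6 - 4*7 = 1*6 - 28 = 6 - 28 = -22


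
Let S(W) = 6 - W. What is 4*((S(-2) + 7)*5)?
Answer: 300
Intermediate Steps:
4*((S(-2) + 7)*5) = 4*(((6 - 1*(-2)) + 7)*5) = 4*(((6 + 2) + 7)*5) = 4*((8 + 7)*5) = 4*(15*5) = 4*75 = 300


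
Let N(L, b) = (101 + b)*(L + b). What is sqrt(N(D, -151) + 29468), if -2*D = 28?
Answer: sqrt(37718) ≈ 194.21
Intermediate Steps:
D = -14 (D = -1/2*28 = -14)
sqrt(N(D, -151) + 29468) = sqrt(((-151)**2 + 101*(-14) + 101*(-151) - 14*(-151)) + 29468) = sqrt((22801 - 1414 - 15251 + 2114) + 29468) = sqrt(8250 + 29468) = sqrt(37718)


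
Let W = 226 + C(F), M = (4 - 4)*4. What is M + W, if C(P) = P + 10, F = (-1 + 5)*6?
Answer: 260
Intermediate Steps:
F = 24 (F = 4*6 = 24)
C(P) = 10 + P
M = 0 (M = 0*4 = 0)
W = 260 (W = 226 + (10 + 24) = 226 + 34 = 260)
M + W = 0 + 260 = 260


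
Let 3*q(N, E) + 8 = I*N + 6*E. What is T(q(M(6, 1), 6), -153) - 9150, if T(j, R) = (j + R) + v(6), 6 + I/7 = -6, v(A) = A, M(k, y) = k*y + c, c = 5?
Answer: -28787/3 ≈ -9595.7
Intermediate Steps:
M(k, y) = 5 + k*y (M(k, y) = k*y + 5 = 5 + k*y)
I = -84 (I = -42 + 7*(-6) = -42 - 42 = -84)
q(N, E) = -8/3 - 28*N + 2*E (q(N, E) = -8/3 + (-84*N + 6*E)/3 = -8/3 + (-28*N + 2*E) = -8/3 - 28*N + 2*E)
T(j, R) = 6 + R + j (T(j, R) = (j + R) + 6 = (R + j) + 6 = 6 + R + j)
T(q(M(6, 1), 6), -153) - 9150 = (6 - 153 + (-8/3 - 28*(5 + 6*1) + 2*6)) - 9150 = (6 - 153 + (-8/3 - 28*(5 + 6) + 12)) - 9150 = (6 - 153 + (-8/3 - 28*11 + 12)) - 9150 = (6 - 153 + (-8/3 - 308 + 12)) - 9150 = (6 - 153 - 896/3) - 9150 = -1337/3 - 9150 = -28787/3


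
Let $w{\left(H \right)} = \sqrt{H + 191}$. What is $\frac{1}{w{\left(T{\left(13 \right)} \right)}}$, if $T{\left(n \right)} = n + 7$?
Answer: $\frac{\sqrt{211}}{211} \approx 0.068843$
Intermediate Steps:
$T{\left(n \right)} = 7 + n$
$w{\left(H \right)} = \sqrt{191 + H}$
$\frac{1}{w{\left(T{\left(13 \right)} \right)}} = \frac{1}{\sqrt{191 + \left(7 + 13\right)}} = \frac{1}{\sqrt{191 + 20}} = \frac{1}{\sqrt{211}} = \frac{\sqrt{211}}{211}$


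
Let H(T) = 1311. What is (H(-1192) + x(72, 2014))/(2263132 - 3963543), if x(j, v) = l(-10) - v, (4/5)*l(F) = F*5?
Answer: 1531/3400822 ≈ 0.00045019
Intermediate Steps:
l(F) = 25*F/4 (l(F) = 5*(F*5)/4 = 5*(5*F)/4 = 25*F/4)
x(j, v) = -125/2 - v (x(j, v) = (25/4)*(-10) - v = -125/2 - v)
(H(-1192) + x(72, 2014))/(2263132 - 3963543) = (1311 + (-125/2 - 1*2014))/(2263132 - 3963543) = (1311 + (-125/2 - 2014))/(-1700411) = (1311 - 4153/2)*(-1/1700411) = -1531/2*(-1/1700411) = 1531/3400822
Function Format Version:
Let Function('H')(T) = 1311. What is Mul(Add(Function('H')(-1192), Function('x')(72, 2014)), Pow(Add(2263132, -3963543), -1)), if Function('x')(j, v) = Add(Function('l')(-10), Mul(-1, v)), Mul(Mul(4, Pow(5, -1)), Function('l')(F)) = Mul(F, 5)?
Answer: Rational(1531, 3400822) ≈ 0.00045019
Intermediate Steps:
Function('l')(F) = Mul(Rational(25, 4), F) (Function('l')(F) = Mul(Rational(5, 4), Mul(F, 5)) = Mul(Rational(5, 4), Mul(5, F)) = Mul(Rational(25, 4), F))
Function('x')(j, v) = Add(Rational(-125, 2), Mul(-1, v)) (Function('x')(j, v) = Add(Mul(Rational(25, 4), -10), Mul(-1, v)) = Add(Rational(-125, 2), Mul(-1, v)))
Mul(Add(Function('H')(-1192), Function('x')(72, 2014)), Pow(Add(2263132, -3963543), -1)) = Mul(Add(1311, Add(Rational(-125, 2), Mul(-1, 2014))), Pow(Add(2263132, -3963543), -1)) = Mul(Add(1311, Add(Rational(-125, 2), -2014)), Pow(-1700411, -1)) = Mul(Add(1311, Rational(-4153, 2)), Rational(-1, 1700411)) = Mul(Rational(-1531, 2), Rational(-1, 1700411)) = Rational(1531, 3400822)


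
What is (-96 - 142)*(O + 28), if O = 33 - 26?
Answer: -8330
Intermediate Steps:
O = 7
(-96 - 142)*(O + 28) = (-96 - 142)*(7 + 28) = -238*35 = -8330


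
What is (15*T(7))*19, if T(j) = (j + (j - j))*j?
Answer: 13965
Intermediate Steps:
T(j) = j**2 (T(j) = (j + 0)*j = j*j = j**2)
(15*T(7))*19 = (15*7**2)*19 = (15*49)*19 = 735*19 = 13965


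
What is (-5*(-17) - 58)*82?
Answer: 2214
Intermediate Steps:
(-5*(-17) - 58)*82 = (85 - 58)*82 = 27*82 = 2214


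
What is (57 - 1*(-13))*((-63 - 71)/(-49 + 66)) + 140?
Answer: -7000/17 ≈ -411.76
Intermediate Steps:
(57 - 1*(-13))*((-63 - 71)/(-49 + 66)) + 140 = (57 + 13)*(-134/17) + 140 = 70*(-134*1/17) + 140 = 70*(-134/17) + 140 = -9380/17 + 140 = -7000/17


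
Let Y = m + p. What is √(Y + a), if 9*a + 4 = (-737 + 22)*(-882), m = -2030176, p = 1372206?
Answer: 4*I*√330694/3 ≈ 766.75*I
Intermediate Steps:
a = 630626/9 (a = -4/9 + ((-737 + 22)*(-882))/9 = -4/9 + (-715*(-882))/9 = -4/9 + (⅑)*630630 = -4/9 + 70070 = 630626/9 ≈ 70070.)
Y = -657970 (Y = -2030176 + 1372206 = -657970)
√(Y + a) = √(-657970 + 630626/9) = √(-5291104/9) = 4*I*√330694/3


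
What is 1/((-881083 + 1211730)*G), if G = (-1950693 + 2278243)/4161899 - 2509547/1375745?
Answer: -116851259995/67437519663308509 ≈ -1.7327e-6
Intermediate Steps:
G = -203956242347/116851259995 (G = 327550*(1/4161899) - 2509547*1/1375745 = 327550/4161899 - 2509547/1375745 = -203956242347/116851259995 ≈ -1.7454)
1/((-881083 + 1211730)*G) = 1/((-881083 + 1211730)*(-203956242347/116851259995)) = -116851259995/203956242347/330647 = (1/330647)*(-116851259995/203956242347) = -116851259995/67437519663308509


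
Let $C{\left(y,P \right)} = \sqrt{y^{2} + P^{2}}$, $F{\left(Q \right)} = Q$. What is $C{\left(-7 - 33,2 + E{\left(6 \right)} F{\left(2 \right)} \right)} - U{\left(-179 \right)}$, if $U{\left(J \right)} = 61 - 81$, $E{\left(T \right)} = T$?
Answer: $20 + 2 \sqrt{449} \approx 62.379$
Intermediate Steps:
$U{\left(J \right)} = -20$
$C{\left(y,P \right)} = \sqrt{P^{2} + y^{2}}$
$C{\left(-7 - 33,2 + E{\left(6 \right)} F{\left(2 \right)} \right)} - U{\left(-179 \right)} = \sqrt{\left(2 + 6 \cdot 2\right)^{2} + \left(-7 - 33\right)^{2}} - -20 = \sqrt{\left(2 + 12\right)^{2} + \left(-40\right)^{2}} + 20 = \sqrt{14^{2} + 1600} + 20 = \sqrt{196 + 1600} + 20 = \sqrt{1796} + 20 = 2 \sqrt{449} + 20 = 20 + 2 \sqrt{449}$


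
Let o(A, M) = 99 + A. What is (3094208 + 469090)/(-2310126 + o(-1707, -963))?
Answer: -593883/385289 ≈ -1.5414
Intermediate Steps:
(3094208 + 469090)/(-2310126 + o(-1707, -963)) = (3094208 + 469090)/(-2310126 + (99 - 1707)) = 3563298/(-2310126 - 1608) = 3563298/(-2311734) = 3563298*(-1/2311734) = -593883/385289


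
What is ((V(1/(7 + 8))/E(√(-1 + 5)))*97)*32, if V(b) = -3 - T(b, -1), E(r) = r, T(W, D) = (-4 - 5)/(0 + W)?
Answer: 204864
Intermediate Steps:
T(W, D) = -9/W
V(b) = -3 + 9/b (V(b) = -3 - (-9)/b = -3 + 9/b)
((V(1/(7 + 8))/E(√(-1 + 5)))*97)*32 = (((-3 + 9/(1/(7 + 8)))/(√(-1 + 5)))*97)*32 = (((-3 + 9/(1/15))/(√4))*97)*32 = (((-3 + 9/(1/15))/2)*97)*32 = (((-3 + 9*15)*(½))*97)*32 = (((-3 + 135)*(½))*97)*32 = ((132*(½))*97)*32 = (66*97)*32 = 6402*32 = 204864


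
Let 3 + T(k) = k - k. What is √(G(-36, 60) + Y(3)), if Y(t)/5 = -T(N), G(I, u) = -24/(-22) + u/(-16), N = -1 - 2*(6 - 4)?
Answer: √5973/22 ≈ 3.5130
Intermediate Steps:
N = -5 (N = -1 - 2*2 = -1 - 4 = -5)
G(I, u) = 12/11 - u/16 (G(I, u) = -24*(-1/22) + u*(-1/16) = 12/11 - u/16)
T(k) = -3 (T(k) = -3 + (k - k) = -3 + 0 = -3)
Y(t) = 15 (Y(t) = 5*(-1*(-3)) = 5*3 = 15)
√(G(-36, 60) + Y(3)) = √((12/11 - 1/16*60) + 15) = √((12/11 - 15/4) + 15) = √(-117/44 + 15) = √(543/44) = √5973/22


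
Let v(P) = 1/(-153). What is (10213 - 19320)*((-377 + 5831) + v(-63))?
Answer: -7599436327/153 ≈ -4.9670e+7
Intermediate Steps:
v(P) = -1/153
(10213 - 19320)*((-377 + 5831) + v(-63)) = (10213 - 19320)*((-377 + 5831) - 1/153) = -9107*(5454 - 1/153) = -9107*834461/153 = -7599436327/153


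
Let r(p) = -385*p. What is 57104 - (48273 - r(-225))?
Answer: 95456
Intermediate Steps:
57104 - (48273 - r(-225)) = 57104 - (48273 - (-385)*(-225)) = 57104 - (48273 - 1*86625) = 57104 - (48273 - 86625) = 57104 - 1*(-38352) = 57104 + 38352 = 95456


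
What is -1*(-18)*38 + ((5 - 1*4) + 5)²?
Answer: 720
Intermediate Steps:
-1*(-18)*38 + ((5 - 1*4) + 5)² = 18*38 + ((5 - 4) + 5)² = 684 + (1 + 5)² = 684 + 6² = 684 + 36 = 720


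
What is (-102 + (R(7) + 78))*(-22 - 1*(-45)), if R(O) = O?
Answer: -391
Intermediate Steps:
(-102 + (R(7) + 78))*(-22 - 1*(-45)) = (-102 + (7 + 78))*(-22 - 1*(-45)) = (-102 + 85)*(-22 + 45) = -17*23 = -391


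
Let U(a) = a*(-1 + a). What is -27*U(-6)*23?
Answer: -26082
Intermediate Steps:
-27*U(-6)*23 = -(-162)*(-1 - 6)*23 = -(-162)*(-7)*23 = -27*42*23 = -1134*23 = -26082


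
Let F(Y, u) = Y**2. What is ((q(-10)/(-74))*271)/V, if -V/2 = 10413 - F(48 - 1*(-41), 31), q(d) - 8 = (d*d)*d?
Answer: -16802/23051 ≈ -0.72891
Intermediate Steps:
q(d) = 8 + d**3 (q(d) = 8 + (d*d)*d = 8 + d**2*d = 8 + d**3)
V = -4984 (V = -2*(10413 - (48 - 1*(-41))**2) = -2*(10413 - (48 + 41)**2) = -2*(10413 - 1*89**2) = -2*(10413 - 1*7921) = -2*(10413 - 7921) = -2*2492 = -4984)
((q(-10)/(-74))*271)/V = (((8 + (-10)**3)/(-74))*271)/(-4984) = (((8 - 1000)*(-1/74))*271)*(-1/4984) = (-992*(-1/74)*271)*(-1/4984) = ((496/37)*271)*(-1/4984) = (134416/37)*(-1/4984) = -16802/23051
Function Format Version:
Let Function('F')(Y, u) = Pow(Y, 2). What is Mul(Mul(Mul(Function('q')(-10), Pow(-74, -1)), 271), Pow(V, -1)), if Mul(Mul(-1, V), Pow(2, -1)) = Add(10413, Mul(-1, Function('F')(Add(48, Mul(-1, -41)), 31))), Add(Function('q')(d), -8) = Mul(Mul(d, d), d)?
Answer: Rational(-16802, 23051) ≈ -0.72891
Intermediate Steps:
Function('q')(d) = Add(8, Pow(d, 3)) (Function('q')(d) = Add(8, Mul(Mul(d, d), d)) = Add(8, Mul(Pow(d, 2), d)) = Add(8, Pow(d, 3)))
V = -4984 (V = Mul(-2, Add(10413, Mul(-1, Pow(Add(48, Mul(-1, -41)), 2)))) = Mul(-2, Add(10413, Mul(-1, Pow(Add(48, 41), 2)))) = Mul(-2, Add(10413, Mul(-1, Pow(89, 2)))) = Mul(-2, Add(10413, Mul(-1, 7921))) = Mul(-2, Add(10413, -7921)) = Mul(-2, 2492) = -4984)
Mul(Mul(Mul(Function('q')(-10), Pow(-74, -1)), 271), Pow(V, -1)) = Mul(Mul(Mul(Add(8, Pow(-10, 3)), Pow(-74, -1)), 271), Pow(-4984, -1)) = Mul(Mul(Mul(Add(8, -1000), Rational(-1, 74)), 271), Rational(-1, 4984)) = Mul(Mul(Mul(-992, Rational(-1, 74)), 271), Rational(-1, 4984)) = Mul(Mul(Rational(496, 37), 271), Rational(-1, 4984)) = Mul(Rational(134416, 37), Rational(-1, 4984)) = Rational(-16802, 23051)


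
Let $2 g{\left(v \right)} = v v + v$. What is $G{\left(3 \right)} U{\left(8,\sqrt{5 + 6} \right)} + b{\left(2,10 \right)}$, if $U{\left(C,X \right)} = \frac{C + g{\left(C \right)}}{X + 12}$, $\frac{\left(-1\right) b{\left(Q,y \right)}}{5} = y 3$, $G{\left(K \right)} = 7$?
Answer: $- \frac{2322}{19} - \frac{44 \sqrt{11}}{19} \approx -129.89$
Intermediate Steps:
$g{\left(v \right)} = \frac{v}{2} + \frac{v^{2}}{2}$ ($g{\left(v \right)} = \frac{v v + v}{2} = \frac{v^{2} + v}{2} = \frac{v + v^{2}}{2} = \frac{v}{2} + \frac{v^{2}}{2}$)
$b{\left(Q,y \right)} = - 15 y$ ($b{\left(Q,y \right)} = - 5 y 3 = - 5 \cdot 3 y = - 15 y$)
$U{\left(C,X \right)} = \frac{C + \frac{C \left(1 + C\right)}{2}}{12 + X}$ ($U{\left(C,X \right)} = \frac{C + \frac{C \left(1 + C\right)}{2}}{X + 12} = \frac{C + \frac{C \left(1 + C\right)}{2}}{12 + X}$)
$G{\left(3 \right)} U{\left(8,\sqrt{5 + 6} \right)} + b{\left(2,10 \right)} = 7 \cdot \frac{1}{2} \cdot 8 \frac{1}{12 + \sqrt{5 + 6}} \left(3 + 8\right) - 150 = 7 \cdot \frac{1}{2} \cdot 8 \frac{1}{12 + \sqrt{11}} \cdot 11 - 150 = 7 \frac{44}{12 + \sqrt{11}} - 150 = \frac{308}{12 + \sqrt{11}} - 150 = -150 + \frac{308}{12 + \sqrt{11}}$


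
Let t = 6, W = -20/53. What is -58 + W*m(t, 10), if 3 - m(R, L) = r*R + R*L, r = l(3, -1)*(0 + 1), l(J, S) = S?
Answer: -2054/53 ≈ -38.755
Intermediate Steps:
W = -20/53 (W = -20*1/53 = -20/53 ≈ -0.37736)
r = -1 (r = -(0 + 1) = -1*1 = -1)
m(R, L) = 3 + R - L*R (m(R, L) = 3 - (-R + R*L) = 3 - (-R + L*R) = 3 + (R - L*R) = 3 + R - L*R)
-58 + W*m(t, 10) = -58 - 20*(3 + 6 - 1*10*6)/53 = -58 - 20*(3 + 6 - 60)/53 = -58 - 20/53*(-51) = -58 + 1020/53 = -2054/53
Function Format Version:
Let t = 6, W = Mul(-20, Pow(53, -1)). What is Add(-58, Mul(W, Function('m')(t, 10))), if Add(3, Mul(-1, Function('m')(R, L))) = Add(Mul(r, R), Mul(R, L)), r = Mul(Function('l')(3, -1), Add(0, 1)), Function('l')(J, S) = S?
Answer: Rational(-2054, 53) ≈ -38.755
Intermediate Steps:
W = Rational(-20, 53) (W = Mul(-20, Rational(1, 53)) = Rational(-20, 53) ≈ -0.37736)
r = -1 (r = Mul(-1, Add(0, 1)) = Mul(-1, 1) = -1)
Function('m')(R, L) = Add(3, R, Mul(-1, L, R)) (Function('m')(R, L) = Add(3, Mul(-1, Add(Mul(-1, R), Mul(R, L)))) = Add(3, Mul(-1, Add(Mul(-1, R), Mul(L, R)))) = Add(3, Add(R, Mul(-1, L, R))) = Add(3, R, Mul(-1, L, R)))
Add(-58, Mul(W, Function('m')(t, 10))) = Add(-58, Mul(Rational(-20, 53), Add(3, 6, Mul(-1, 10, 6)))) = Add(-58, Mul(Rational(-20, 53), Add(3, 6, -60))) = Add(-58, Mul(Rational(-20, 53), -51)) = Add(-58, Rational(1020, 53)) = Rational(-2054, 53)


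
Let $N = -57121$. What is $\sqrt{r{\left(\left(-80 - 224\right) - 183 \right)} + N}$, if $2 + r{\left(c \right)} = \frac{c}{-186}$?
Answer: $\frac{i \sqrt{1976136726}}{186} \approx 239.0 i$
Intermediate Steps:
$r{\left(c \right)} = -2 - \frac{c}{186}$ ($r{\left(c \right)} = -2 + \frac{c}{-186} = -2 + c \left(- \frac{1}{186}\right) = -2 - \frac{c}{186}$)
$\sqrt{r{\left(\left(-80 - 224\right) - 183 \right)} + N} = \sqrt{\left(-2 - \frac{\left(-80 - 224\right) - 183}{186}\right) - 57121} = \sqrt{\left(-2 - \frac{-304 - 183}{186}\right) - 57121} = \sqrt{\left(-2 - - \frac{487}{186}\right) - 57121} = \sqrt{\left(-2 + \frac{487}{186}\right) - 57121} = \sqrt{\frac{115}{186} - 57121} = \sqrt{- \frac{10624391}{186}} = \frac{i \sqrt{1976136726}}{186}$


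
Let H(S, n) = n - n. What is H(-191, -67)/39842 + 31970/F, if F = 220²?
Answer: 3197/4840 ≈ 0.66054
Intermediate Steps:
H(S, n) = 0
F = 48400
H(-191, -67)/39842 + 31970/F = 0/39842 + 31970/48400 = 0*(1/39842) + 31970*(1/48400) = 0 + 3197/4840 = 3197/4840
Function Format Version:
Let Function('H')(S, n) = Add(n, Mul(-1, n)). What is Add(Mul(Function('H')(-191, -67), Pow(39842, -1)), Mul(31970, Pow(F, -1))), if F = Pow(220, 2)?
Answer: Rational(3197, 4840) ≈ 0.66054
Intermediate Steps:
Function('H')(S, n) = 0
F = 48400
Add(Mul(Function('H')(-191, -67), Pow(39842, -1)), Mul(31970, Pow(F, -1))) = Add(Mul(0, Pow(39842, -1)), Mul(31970, Pow(48400, -1))) = Add(Mul(0, Rational(1, 39842)), Mul(31970, Rational(1, 48400))) = Add(0, Rational(3197, 4840)) = Rational(3197, 4840)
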